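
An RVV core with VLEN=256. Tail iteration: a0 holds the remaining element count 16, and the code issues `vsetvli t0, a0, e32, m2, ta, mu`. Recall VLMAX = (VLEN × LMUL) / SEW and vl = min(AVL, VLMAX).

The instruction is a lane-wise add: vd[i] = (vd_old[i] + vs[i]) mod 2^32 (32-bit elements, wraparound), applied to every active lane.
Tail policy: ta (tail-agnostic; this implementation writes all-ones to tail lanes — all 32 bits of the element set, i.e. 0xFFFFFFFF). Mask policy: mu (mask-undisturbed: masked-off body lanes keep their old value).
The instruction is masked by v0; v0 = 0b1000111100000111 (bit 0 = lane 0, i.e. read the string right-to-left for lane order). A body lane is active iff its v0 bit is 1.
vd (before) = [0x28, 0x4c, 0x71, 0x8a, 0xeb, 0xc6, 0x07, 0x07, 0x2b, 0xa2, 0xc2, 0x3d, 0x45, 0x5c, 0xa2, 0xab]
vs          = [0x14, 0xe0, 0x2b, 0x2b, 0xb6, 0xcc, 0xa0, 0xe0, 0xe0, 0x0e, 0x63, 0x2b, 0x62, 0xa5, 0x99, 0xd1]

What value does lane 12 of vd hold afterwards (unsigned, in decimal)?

lanes per group: 256·2/32 = 16
AVL=16 ≤ VLMAX=16, so vl = 16
[0] add(0x28,0x14) = 0x3c
[1] add(0x4c,0xe0) = 0x12c
[2] add(0x71,0x2b) = 0x9c
[3] mask-off/keep = 0x8a
[4] mask-off/keep = 0xeb
[5] mask-off/keep = 0xc6
[6] mask-off/keep = 0x07
[7] mask-off/keep = 0x07
[8] add(0x2b,0xe0) = 0x10b
[9] add(0xa2,0x0e) = 0xb0
[10] add(0xc2,0x63) = 0x125
[11] add(0x3d,0x2b) = 0x68
[12] mask-off/keep = 0x45
[13] mask-off/keep = 0x5c
[14] mask-off/keep = 0xa2
[15] add(0xab,0xd1) = 0x17c

vd[12] = 69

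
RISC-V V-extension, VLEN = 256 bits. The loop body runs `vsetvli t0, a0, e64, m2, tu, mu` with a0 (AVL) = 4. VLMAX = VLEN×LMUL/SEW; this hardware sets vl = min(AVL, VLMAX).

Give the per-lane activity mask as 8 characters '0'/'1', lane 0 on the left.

predicate = 11110000

VLMAX = VLEN×LMUL/SEW = 256×2/64 = 8
vl ← min(4, 8) = 4
bits (lane 0 leftmost): 11110000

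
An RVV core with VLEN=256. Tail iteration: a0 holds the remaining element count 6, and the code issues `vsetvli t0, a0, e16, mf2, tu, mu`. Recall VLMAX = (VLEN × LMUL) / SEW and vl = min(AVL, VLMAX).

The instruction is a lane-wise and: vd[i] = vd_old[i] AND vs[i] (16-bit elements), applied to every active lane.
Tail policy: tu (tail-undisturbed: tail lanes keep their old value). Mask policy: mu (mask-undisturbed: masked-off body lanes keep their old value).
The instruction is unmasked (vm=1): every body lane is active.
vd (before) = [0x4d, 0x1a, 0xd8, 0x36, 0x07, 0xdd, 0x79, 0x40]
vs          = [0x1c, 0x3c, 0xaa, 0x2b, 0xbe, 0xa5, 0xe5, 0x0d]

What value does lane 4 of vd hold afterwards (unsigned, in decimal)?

vd[4] = 6

VLMAX = VLEN×LMUL/SEW = 256×1/2/16 = 8
AVL=6 ≤ VLMAX=8, so vl = 6
vd[0] and(0x4d,0x1c) -> 0x0c
vd[1] and(0x1a,0x3c) -> 0x18
vd[2] and(0xd8,0xaa) -> 0x88
vd[3] and(0x36,0x2b) -> 0x22
vd[4] and(0x07,0xbe) -> 0x06
vd[5] and(0xdd,0xa5) -> 0x85
vd[6] tail/keep -> 0x79
vd[7] tail/keep -> 0x40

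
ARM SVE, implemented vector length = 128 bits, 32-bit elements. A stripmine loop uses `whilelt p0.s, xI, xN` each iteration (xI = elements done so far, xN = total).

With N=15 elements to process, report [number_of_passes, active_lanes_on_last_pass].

[iterations, last_vl] = [4, 3]

lane count: 128 div 32 = 4
iterations = ceil(15/4) = 4; final-pass vl = 3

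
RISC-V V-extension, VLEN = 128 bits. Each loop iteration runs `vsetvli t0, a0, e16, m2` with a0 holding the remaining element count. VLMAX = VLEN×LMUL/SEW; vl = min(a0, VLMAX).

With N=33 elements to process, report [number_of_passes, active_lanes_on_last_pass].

[iterations, last_vl] = [3, 1]

lanes per group: 128·2/16 = 16
N=33: ⌈33/16⌉ = 3 iters; last vl = 33 − 2×16 = 1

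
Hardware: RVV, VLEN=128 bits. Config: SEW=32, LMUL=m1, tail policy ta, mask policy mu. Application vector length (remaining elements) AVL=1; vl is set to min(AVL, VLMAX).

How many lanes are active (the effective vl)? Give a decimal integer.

VLMAX = VLEN×LMUL/SEW = 128×1/32 = 4
AVL=1 ≤ VLMAX=4, so vl = 1

vl = 1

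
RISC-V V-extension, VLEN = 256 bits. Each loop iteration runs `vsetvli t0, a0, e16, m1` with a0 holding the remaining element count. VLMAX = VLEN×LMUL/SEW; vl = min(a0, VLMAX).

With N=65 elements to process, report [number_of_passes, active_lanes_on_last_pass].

VLMAX = VLEN×LMUL/SEW = 256×1/16 = 16
65 elements at 16/iter → 5 passes, remainder 1 on the last

[iterations, last_vl] = [5, 1]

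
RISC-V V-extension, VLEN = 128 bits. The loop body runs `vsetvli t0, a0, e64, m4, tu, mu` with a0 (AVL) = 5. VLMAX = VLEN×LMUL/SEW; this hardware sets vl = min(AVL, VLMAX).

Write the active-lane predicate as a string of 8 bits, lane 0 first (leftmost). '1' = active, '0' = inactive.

VLMAX = (128 × 4) / 64 = 8 lanes
vl = min(AVL, VLMAX) = min(5, 8) = 5
bits (lane 0 leftmost): 11111000

predicate = 11111000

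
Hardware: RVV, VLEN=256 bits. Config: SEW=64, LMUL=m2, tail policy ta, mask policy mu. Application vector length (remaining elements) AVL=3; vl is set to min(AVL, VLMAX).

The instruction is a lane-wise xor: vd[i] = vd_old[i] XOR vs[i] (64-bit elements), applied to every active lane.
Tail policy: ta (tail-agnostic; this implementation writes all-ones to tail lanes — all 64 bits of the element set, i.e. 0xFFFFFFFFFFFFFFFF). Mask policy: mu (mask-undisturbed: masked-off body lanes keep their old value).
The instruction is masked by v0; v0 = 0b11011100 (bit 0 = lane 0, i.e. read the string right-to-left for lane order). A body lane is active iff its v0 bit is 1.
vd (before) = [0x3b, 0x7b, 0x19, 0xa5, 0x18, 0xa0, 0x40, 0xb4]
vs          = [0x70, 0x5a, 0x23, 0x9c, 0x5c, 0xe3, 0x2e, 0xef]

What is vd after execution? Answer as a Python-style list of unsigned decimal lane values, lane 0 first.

VLMAX = (256 × 2) / 64 = 8 lanes
AVL=3 ≤ VLMAX=8, so vl = 3
  i=0: mask-off/keep → 59
  i=1: mask-off/keep → 123
  i=2: xor(0x19,0x23) → 58
  i=3: tail/ones → 18446744073709551615
  i=4: tail/ones → 18446744073709551615
  i=5: tail/ones → 18446744073709551615
  i=6: tail/ones → 18446744073709551615
  i=7: tail/ones → 18446744073709551615

vd = [59, 123, 58, 18446744073709551615, 18446744073709551615, 18446744073709551615, 18446744073709551615, 18446744073709551615]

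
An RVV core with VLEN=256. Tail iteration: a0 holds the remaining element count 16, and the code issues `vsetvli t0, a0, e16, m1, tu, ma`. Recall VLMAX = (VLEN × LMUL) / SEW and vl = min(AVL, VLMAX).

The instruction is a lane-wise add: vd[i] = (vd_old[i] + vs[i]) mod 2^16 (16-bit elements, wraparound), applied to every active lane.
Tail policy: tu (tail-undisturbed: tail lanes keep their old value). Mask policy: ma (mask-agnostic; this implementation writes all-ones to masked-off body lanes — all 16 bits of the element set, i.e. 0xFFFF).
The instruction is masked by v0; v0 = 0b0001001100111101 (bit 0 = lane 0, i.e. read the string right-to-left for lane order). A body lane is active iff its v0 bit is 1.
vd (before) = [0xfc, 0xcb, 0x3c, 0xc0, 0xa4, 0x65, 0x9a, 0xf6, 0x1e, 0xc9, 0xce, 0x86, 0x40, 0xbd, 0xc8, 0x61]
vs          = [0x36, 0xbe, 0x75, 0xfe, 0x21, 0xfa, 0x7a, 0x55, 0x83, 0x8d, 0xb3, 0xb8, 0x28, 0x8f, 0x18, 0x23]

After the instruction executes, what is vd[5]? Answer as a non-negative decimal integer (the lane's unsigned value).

vd[5] = 351

VLMAX = VLEN×LMUL/SEW = 256×1/16 = 16
vl = min(AVL, VLMAX) = min(16, 16) = 16
  i=0: add(0xfc,0x36) → 306
  i=1: mask-off/ones → 65535
  i=2: add(0x3c,0x75) → 177
  i=3: add(0xc0,0xfe) → 446
  i=4: add(0xa4,0x21) → 197
  i=5: add(0x65,0xfa) → 351
  i=6: mask-off/ones → 65535
  i=7: mask-off/ones → 65535
  i=8: add(0x1e,0x83) → 161
  i=9: add(0xc9,0x8d) → 342
  i=10: mask-off/ones → 65535
  i=11: mask-off/ones → 65535
  i=12: add(0x40,0x28) → 104
  i=13: mask-off/ones → 65535
  i=14: mask-off/ones → 65535
  i=15: mask-off/ones → 65535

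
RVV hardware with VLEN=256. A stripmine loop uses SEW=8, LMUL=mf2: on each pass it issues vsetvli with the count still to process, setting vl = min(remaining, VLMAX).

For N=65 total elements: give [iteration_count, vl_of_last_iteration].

lanes per group: 256·1/2/8 = 16
iterations = ceil(65/16) = 5; final-pass vl = 1

[iterations, last_vl] = [5, 1]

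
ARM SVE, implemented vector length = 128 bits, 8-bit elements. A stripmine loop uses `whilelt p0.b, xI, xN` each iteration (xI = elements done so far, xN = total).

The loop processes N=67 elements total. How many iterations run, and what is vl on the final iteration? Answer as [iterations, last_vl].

128-bit reg / 8-bit elem → 16 lanes
N=67: ⌈67/16⌉ = 5 iters; last vl = 67 − 4×16 = 3

[iterations, last_vl] = [5, 3]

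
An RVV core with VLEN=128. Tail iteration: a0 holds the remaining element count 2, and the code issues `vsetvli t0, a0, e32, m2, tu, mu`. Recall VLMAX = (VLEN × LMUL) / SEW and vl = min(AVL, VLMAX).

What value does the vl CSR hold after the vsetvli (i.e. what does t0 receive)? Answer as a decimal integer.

lanes per group: 128·2/32 = 8
AVL=2 ≤ VLMAX=8, so vl = 2

vl = 2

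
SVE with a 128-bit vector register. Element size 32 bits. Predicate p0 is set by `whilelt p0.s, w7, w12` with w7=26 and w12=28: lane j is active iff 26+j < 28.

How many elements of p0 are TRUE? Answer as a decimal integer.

lane count: 128 div 32 = 4
p0[j] = (26+j < 28); true for j=0..1 → 2 lanes set

vl = 2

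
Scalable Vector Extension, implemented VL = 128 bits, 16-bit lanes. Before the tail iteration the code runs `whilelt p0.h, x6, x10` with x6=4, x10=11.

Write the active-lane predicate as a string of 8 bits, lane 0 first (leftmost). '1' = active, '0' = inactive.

register lanes = 128/16 = 8
active while 4+j < 11, i.e. j ∈ [0,7) capped at 8 ⇒ 7
bits (lane 0 leftmost): 11111110

predicate = 11111110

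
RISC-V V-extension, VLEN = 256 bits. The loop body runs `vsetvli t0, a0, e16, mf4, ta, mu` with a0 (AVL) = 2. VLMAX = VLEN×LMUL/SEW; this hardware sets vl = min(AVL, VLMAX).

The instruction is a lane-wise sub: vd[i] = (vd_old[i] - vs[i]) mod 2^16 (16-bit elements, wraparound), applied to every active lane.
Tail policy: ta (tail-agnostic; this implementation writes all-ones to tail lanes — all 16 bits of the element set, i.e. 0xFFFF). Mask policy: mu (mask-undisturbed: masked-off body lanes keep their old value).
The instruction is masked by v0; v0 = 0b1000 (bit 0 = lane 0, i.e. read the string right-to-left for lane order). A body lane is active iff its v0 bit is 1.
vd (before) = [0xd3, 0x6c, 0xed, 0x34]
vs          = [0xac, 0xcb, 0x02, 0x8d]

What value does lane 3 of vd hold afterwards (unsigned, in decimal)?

VLMAX = (256 × 1/4) / 16 = 4 lanes
vl ← min(2, 4) = 2
  i=0: mask-off/keep → 211
  i=1: mask-off/keep → 108
  i=2: tail/ones → 65535
  i=3: tail/ones → 65535

vd[3] = 65535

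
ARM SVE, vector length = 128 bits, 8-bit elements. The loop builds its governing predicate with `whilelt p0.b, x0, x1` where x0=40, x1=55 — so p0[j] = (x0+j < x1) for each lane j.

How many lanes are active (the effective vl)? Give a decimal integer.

vl = 15

register lanes = 128/8 = 16
p0[j] = (40+j < 55); true for j=0..14 → 15 lanes set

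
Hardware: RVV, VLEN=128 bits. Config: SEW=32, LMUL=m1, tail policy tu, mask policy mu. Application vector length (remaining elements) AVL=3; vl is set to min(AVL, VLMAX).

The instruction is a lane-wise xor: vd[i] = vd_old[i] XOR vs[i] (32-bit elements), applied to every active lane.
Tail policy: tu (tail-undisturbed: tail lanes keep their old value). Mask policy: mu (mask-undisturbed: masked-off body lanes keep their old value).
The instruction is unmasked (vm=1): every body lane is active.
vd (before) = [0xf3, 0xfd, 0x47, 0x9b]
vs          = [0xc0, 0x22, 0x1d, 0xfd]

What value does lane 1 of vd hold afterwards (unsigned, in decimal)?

vd[1] = 223

lanes per group: 128·1/32 = 4
vl ← min(3, 4) = 3
vd[0] xor(0xf3,0xc0) -> 0x33
vd[1] xor(0xfd,0x22) -> 0xdf
vd[2] xor(0x47,0x1d) -> 0x5a
vd[3] tail/keep -> 0x9b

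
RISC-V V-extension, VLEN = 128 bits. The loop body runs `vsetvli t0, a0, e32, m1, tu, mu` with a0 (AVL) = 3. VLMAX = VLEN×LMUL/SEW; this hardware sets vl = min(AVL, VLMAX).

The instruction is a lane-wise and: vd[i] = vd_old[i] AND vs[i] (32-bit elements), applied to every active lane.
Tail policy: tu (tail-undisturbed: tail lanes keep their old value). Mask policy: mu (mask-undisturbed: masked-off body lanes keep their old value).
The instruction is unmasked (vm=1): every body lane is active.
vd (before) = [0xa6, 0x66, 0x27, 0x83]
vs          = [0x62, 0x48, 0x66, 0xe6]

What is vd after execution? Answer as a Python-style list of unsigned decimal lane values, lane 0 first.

vd = [34, 64, 38, 131]

VLMAX = VLEN×LMUL/SEW = 128×1/32 = 4
vl = min(AVL, VLMAX) = min(3, 4) = 3
lane  0: and(0xa6,0x62) ⇒ 0x22
lane  1: and(0x66,0x48) ⇒ 0x40
lane  2: and(0x27,0x66) ⇒ 0x26
lane  3: tail/keep ⇒ 0x83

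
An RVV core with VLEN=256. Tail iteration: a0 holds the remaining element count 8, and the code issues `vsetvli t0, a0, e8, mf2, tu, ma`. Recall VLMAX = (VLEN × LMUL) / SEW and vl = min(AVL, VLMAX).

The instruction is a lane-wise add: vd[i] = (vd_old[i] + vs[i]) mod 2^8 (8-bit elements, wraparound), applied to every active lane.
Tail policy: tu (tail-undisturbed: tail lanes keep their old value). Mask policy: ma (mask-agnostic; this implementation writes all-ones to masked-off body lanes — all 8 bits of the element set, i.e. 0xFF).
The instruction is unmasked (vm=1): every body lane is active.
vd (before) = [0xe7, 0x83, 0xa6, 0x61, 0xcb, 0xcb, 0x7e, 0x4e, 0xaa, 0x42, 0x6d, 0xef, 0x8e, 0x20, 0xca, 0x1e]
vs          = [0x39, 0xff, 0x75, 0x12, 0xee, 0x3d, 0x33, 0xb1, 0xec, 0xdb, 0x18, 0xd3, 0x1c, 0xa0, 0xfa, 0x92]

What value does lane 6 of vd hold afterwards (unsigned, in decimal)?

lanes per group: 256·1/2/8 = 16
vl = min(AVL, VLMAX) = min(8, 16) = 8
vd[0] add(0xe7,0x39) -> 0x20
vd[1] add(0x83,0xff) -> 0x82
vd[2] add(0xa6,0x75) -> 0x1b
vd[3] add(0x61,0x12) -> 0x73
vd[4] add(0xcb,0xee) -> 0xb9
vd[5] add(0xcb,0x3d) -> 0x08
vd[6] add(0x7e,0x33) -> 0xb1
vd[7] add(0x4e,0xb1) -> 0xff
vd[8] tail/keep -> 0xaa
vd[9] tail/keep -> 0x42
vd[10] tail/keep -> 0x6d
vd[11] tail/keep -> 0xef
vd[12] tail/keep -> 0x8e
vd[13] tail/keep -> 0x20
vd[14] tail/keep -> 0xca
vd[15] tail/keep -> 0x1e

vd[6] = 177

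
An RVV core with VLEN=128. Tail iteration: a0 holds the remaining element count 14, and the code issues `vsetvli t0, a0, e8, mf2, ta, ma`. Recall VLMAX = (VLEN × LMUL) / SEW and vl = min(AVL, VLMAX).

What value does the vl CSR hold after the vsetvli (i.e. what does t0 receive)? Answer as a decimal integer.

vl = 8

VLMAX = (128 × 1/2) / 8 = 8 lanes
AVL=14 > VLMAX=8, so vl = 8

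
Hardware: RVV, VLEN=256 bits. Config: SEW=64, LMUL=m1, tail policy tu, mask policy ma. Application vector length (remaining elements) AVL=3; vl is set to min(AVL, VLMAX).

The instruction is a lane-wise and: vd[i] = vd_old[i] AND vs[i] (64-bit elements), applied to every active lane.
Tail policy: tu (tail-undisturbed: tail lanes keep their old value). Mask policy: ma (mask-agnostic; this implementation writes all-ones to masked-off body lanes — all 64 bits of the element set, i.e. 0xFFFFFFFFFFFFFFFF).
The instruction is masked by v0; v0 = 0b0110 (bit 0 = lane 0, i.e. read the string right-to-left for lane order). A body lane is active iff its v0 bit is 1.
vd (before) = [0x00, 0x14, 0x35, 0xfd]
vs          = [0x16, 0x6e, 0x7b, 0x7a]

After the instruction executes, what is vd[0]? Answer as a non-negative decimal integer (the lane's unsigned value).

vd[0] = 18446744073709551615

VLMAX = (256 × 1) / 64 = 4 lanes
vl ← min(3, 4) = 3
lane  0: mask-off/ones ⇒ 0xffffffffffffffff
lane  1: and(0x14,0x6e) ⇒ 0x04
lane  2: and(0x35,0x7b) ⇒ 0x31
lane  3: tail/keep ⇒ 0xfd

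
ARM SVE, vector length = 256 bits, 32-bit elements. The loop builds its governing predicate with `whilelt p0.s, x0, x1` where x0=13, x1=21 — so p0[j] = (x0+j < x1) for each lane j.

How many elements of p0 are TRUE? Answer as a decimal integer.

lane count: 256 div 32 = 8
active while 13+j < 21, i.e. j ∈ [0,8) capped at 8 ⇒ 8

vl = 8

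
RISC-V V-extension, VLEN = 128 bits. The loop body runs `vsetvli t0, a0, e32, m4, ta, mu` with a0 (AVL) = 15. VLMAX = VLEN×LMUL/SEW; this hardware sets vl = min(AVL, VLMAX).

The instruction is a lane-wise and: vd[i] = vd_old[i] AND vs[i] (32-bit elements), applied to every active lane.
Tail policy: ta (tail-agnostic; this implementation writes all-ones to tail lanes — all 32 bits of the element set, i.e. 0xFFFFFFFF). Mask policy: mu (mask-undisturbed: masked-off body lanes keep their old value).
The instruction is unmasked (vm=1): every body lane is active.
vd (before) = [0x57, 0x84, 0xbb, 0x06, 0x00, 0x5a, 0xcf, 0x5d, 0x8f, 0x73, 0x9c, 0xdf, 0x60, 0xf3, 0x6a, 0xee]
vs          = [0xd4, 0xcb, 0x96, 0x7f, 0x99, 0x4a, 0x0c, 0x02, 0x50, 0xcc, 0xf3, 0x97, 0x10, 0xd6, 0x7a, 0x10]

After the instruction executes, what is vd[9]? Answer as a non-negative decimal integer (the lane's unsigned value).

lanes per group: 128·4/32 = 16
AVL=15 ≤ VLMAX=16, so vl = 15
  i=0: and(0x57,0xd4) → 84
  i=1: and(0x84,0xcb) → 128
  i=2: and(0xbb,0x96) → 146
  i=3: and(0x06,0x7f) → 6
  i=4: and(0x00,0x99) → 0
  i=5: and(0x5a,0x4a) → 74
  i=6: and(0xcf,0x0c) → 12
  i=7: and(0x5d,0x02) → 0
  i=8: and(0x8f,0x50) → 0
  i=9: and(0x73,0xcc) → 64
  i=10: and(0x9c,0xf3) → 144
  i=11: and(0xdf,0x97) → 151
  i=12: and(0x60,0x10) → 0
  i=13: and(0xf3,0xd6) → 210
  i=14: and(0x6a,0x7a) → 106
  i=15: tail/ones → 4294967295

vd[9] = 64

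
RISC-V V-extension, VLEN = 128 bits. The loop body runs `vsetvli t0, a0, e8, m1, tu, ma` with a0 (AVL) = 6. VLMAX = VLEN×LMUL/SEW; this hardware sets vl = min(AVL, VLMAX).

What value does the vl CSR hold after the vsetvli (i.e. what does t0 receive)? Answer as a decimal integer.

vl = 6

lanes per group: 128·1/8 = 16
AVL=6 ≤ VLMAX=16, so vl = 6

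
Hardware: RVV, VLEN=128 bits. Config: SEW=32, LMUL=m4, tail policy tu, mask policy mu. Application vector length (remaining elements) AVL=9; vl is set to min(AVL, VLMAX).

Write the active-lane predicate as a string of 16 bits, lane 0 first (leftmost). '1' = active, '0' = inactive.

VLMAX = VLEN×LMUL/SEW = 128×4/32 = 16
vl ← min(9, 16) = 9
bits (lane 0 leftmost): 1111111110000000

predicate = 1111111110000000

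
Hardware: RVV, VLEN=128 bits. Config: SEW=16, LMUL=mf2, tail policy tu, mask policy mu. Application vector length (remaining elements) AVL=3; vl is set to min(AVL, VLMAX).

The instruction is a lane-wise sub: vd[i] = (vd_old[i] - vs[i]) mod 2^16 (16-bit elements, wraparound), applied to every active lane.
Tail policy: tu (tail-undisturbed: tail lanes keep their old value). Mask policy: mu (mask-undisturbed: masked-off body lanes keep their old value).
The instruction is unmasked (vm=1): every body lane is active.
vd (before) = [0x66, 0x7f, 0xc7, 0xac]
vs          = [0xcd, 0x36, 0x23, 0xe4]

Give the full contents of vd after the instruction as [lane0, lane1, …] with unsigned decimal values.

VLMAX = VLEN×LMUL/SEW = 128×1/2/16 = 4
vl = min(AVL, VLMAX) = min(3, 4) = 3
  i=0: sub(0x66,0xcd) → 65433
  i=1: sub(0x7f,0x36) → 73
  i=2: sub(0xc7,0x23) → 164
  i=3: tail/keep → 172

vd = [65433, 73, 164, 172]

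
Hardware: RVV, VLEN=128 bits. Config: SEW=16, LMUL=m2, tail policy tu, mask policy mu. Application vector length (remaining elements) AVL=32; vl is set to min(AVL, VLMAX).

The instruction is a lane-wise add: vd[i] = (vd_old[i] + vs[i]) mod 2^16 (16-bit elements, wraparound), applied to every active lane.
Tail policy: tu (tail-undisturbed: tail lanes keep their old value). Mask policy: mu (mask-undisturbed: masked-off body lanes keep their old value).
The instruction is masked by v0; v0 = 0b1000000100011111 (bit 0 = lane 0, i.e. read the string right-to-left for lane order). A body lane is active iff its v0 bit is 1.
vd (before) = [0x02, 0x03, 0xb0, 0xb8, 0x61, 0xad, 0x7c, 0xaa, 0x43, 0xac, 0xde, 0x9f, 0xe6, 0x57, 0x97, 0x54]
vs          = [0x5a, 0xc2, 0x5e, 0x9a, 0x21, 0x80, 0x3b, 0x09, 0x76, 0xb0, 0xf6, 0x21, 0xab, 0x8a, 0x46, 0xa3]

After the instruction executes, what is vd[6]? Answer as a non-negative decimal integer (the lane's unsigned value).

vd[6] = 124

VLMAX = VLEN×LMUL/SEW = 128×2/16 = 16
AVL=32 > VLMAX=16, so vl = 16
lane  0: add(0x02,0x5a) ⇒ 0x5c
lane  1: add(0x03,0xc2) ⇒ 0xc5
lane  2: add(0xb0,0x5e) ⇒ 0x10e
lane  3: add(0xb8,0x9a) ⇒ 0x152
lane  4: add(0x61,0x21) ⇒ 0x82
lane  5: mask-off/keep ⇒ 0xad
lane  6: mask-off/keep ⇒ 0x7c
lane  7: mask-off/keep ⇒ 0xaa
lane  8: add(0x43,0x76) ⇒ 0xb9
lane  9: mask-off/keep ⇒ 0xac
lane 10: mask-off/keep ⇒ 0xde
lane 11: mask-off/keep ⇒ 0x9f
lane 12: mask-off/keep ⇒ 0xe6
lane 13: mask-off/keep ⇒ 0x57
lane 14: mask-off/keep ⇒ 0x97
lane 15: add(0x54,0xa3) ⇒ 0xf7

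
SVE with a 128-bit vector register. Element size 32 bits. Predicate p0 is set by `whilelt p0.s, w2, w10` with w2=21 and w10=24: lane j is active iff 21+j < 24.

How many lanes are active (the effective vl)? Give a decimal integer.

vl = 3

lane count: 128 div 32 = 4
active while 21+j < 24, i.e. j ∈ [0,3) capped at 4 ⇒ 3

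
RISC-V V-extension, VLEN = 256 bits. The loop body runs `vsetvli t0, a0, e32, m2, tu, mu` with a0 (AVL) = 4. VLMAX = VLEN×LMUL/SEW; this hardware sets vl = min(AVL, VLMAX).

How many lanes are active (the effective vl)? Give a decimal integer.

vl = 4

VLMAX = VLEN×LMUL/SEW = 256×2/32 = 16
vl = min(AVL, VLMAX) = min(4, 16) = 4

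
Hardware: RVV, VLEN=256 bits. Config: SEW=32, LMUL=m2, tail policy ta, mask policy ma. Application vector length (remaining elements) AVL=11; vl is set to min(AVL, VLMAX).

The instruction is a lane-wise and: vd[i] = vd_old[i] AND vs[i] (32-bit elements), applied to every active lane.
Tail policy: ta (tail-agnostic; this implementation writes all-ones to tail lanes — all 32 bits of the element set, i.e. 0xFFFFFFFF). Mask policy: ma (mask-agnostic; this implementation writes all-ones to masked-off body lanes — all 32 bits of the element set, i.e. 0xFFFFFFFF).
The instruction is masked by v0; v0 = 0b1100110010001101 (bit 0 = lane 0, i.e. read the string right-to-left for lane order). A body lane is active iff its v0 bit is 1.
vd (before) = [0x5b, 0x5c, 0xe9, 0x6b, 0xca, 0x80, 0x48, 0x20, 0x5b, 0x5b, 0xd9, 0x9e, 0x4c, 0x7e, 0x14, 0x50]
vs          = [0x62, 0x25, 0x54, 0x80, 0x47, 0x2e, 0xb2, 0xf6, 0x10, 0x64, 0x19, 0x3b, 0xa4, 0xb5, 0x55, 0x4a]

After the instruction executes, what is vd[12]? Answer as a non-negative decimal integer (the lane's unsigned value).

vd[12] = 4294967295

VLMAX = VLEN×LMUL/SEW = 256×2/32 = 16
vl = min(AVL, VLMAX) = min(11, 16) = 11
  i=0: and(0x5b,0x62) → 66
  i=1: mask-off/ones → 4294967295
  i=2: and(0xe9,0x54) → 64
  i=3: and(0x6b,0x80) → 0
  i=4: mask-off/ones → 4294967295
  i=5: mask-off/ones → 4294967295
  i=6: mask-off/ones → 4294967295
  i=7: and(0x20,0xf6) → 32
  i=8: mask-off/ones → 4294967295
  i=9: mask-off/ones → 4294967295
  i=10: and(0xd9,0x19) → 25
  i=11: tail/ones → 4294967295
  i=12: tail/ones → 4294967295
  i=13: tail/ones → 4294967295
  i=14: tail/ones → 4294967295
  i=15: tail/ones → 4294967295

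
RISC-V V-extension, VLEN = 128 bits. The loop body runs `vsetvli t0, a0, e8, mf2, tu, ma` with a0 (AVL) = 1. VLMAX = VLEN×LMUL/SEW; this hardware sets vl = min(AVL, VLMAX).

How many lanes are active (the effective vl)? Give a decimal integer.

lanes per group: 128·1/2/8 = 8
AVL=1 ≤ VLMAX=8, so vl = 1

vl = 1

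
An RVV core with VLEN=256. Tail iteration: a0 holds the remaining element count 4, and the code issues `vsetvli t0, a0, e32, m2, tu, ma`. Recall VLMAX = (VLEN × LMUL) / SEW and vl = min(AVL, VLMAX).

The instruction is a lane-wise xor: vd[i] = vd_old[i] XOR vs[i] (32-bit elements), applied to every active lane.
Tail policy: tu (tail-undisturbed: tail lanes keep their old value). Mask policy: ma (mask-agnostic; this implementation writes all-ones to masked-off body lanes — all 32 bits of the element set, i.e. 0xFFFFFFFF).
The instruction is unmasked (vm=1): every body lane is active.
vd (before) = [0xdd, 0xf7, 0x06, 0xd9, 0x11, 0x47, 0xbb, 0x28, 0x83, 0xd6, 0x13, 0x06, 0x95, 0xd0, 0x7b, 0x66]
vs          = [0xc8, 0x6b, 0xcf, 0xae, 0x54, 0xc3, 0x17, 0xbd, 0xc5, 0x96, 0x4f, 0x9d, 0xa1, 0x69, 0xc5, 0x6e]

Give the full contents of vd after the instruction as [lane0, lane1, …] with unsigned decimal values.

vd = [21, 156, 201, 119, 17, 71, 187, 40, 131, 214, 19, 6, 149, 208, 123, 102]

VLMAX = (256 × 2) / 32 = 16 lanes
vl ← min(4, 16) = 4
[0] xor(0xdd,0xc8) = 0x15
[1] xor(0xf7,0x6b) = 0x9c
[2] xor(0x06,0xcf) = 0xc9
[3] xor(0xd9,0xae) = 0x77
[4] tail/keep = 0x11
[5] tail/keep = 0x47
[6] tail/keep = 0xbb
[7] tail/keep = 0x28
[8] tail/keep = 0x83
[9] tail/keep = 0xd6
[10] tail/keep = 0x13
[11] tail/keep = 0x06
[12] tail/keep = 0x95
[13] tail/keep = 0xd0
[14] tail/keep = 0x7b
[15] tail/keep = 0x66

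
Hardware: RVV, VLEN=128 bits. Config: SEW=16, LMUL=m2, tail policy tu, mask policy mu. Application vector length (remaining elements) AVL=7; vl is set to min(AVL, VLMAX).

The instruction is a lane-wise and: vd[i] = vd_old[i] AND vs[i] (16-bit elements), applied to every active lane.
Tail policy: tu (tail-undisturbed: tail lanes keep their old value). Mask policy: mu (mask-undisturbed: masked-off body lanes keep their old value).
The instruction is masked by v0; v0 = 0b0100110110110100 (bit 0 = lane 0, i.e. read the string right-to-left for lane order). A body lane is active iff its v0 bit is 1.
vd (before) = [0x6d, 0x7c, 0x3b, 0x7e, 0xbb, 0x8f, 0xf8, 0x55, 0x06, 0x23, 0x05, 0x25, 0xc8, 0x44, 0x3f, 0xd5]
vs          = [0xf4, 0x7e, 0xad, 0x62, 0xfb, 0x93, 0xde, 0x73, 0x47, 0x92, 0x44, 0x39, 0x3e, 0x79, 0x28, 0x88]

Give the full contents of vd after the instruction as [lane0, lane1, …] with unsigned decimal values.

VLMAX = VLEN×LMUL/SEW = 128×2/16 = 16
vl ← min(7, 16) = 7
vd[0] mask-off/keep -> 0x6d
vd[1] mask-off/keep -> 0x7c
vd[2] and(0x3b,0xad) -> 0x29
vd[3] mask-off/keep -> 0x7e
vd[4] and(0xbb,0xfb) -> 0xbb
vd[5] and(0x8f,0x93) -> 0x83
vd[6] mask-off/keep -> 0xf8
vd[7] tail/keep -> 0x55
vd[8] tail/keep -> 0x06
vd[9] tail/keep -> 0x23
vd[10] tail/keep -> 0x05
vd[11] tail/keep -> 0x25
vd[12] tail/keep -> 0xc8
vd[13] tail/keep -> 0x44
vd[14] tail/keep -> 0x3f
vd[15] tail/keep -> 0xd5

vd = [109, 124, 41, 126, 187, 131, 248, 85, 6, 35, 5, 37, 200, 68, 63, 213]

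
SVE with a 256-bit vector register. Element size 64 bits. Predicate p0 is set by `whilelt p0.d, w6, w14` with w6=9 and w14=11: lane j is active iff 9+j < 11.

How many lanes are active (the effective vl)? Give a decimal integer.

lane count: 256 div 64 = 4
whilelt: lane j active iff 9+j < 11 → j < 2 → 2 active

vl = 2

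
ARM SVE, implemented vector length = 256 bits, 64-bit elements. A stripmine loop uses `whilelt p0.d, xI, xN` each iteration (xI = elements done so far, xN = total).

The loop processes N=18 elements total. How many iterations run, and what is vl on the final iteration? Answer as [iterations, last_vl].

register lanes = 256/64 = 4
N=18: ⌈18/4⌉ = 5 iters; last vl = 18 − 4×4 = 2

[iterations, last_vl] = [5, 2]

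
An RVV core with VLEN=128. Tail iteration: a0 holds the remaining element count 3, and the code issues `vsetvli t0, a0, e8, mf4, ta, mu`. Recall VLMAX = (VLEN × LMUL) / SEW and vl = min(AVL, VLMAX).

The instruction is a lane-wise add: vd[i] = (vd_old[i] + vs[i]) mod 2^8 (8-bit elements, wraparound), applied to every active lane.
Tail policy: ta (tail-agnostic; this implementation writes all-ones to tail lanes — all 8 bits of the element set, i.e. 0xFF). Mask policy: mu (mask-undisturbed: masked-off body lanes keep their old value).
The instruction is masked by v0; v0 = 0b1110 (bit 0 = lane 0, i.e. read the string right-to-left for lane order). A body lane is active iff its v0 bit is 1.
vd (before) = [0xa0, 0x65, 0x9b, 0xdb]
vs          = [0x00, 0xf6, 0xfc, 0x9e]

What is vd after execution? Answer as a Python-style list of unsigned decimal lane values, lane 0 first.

vd = [160, 91, 151, 255]

VLMAX = VLEN×LMUL/SEW = 128×1/4/8 = 4
AVL=3 ≤ VLMAX=4, so vl = 3
lane  0: mask-off/keep ⇒ 0xa0
lane  1: add(0x65,0xf6) ⇒ 0x5b
lane  2: add(0x9b,0xfc) ⇒ 0x97
lane  3: tail/ones ⇒ 0xff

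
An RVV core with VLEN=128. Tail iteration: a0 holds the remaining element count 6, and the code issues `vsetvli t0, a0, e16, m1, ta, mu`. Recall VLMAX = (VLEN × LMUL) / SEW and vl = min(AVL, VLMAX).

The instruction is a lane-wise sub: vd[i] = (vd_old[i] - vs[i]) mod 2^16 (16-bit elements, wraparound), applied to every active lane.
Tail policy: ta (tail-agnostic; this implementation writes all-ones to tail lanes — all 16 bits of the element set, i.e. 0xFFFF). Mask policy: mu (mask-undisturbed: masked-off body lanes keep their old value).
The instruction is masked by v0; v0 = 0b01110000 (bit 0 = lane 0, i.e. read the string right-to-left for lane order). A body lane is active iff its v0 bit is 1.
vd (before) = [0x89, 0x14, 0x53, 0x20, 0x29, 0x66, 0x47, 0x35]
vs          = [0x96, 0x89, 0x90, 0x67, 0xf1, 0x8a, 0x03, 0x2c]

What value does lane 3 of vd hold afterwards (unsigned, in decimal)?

vd[3] = 32

lanes per group: 128·1/16 = 8
vl ← min(6, 8) = 6
lane  0: mask-off/keep ⇒ 0x89
lane  1: mask-off/keep ⇒ 0x14
lane  2: mask-off/keep ⇒ 0x53
lane  3: mask-off/keep ⇒ 0x20
lane  4: sub(0x29,0xf1) ⇒ 0xff38
lane  5: sub(0x66,0x8a) ⇒ 0xffdc
lane  6: tail/ones ⇒ 0xffff
lane  7: tail/ones ⇒ 0xffff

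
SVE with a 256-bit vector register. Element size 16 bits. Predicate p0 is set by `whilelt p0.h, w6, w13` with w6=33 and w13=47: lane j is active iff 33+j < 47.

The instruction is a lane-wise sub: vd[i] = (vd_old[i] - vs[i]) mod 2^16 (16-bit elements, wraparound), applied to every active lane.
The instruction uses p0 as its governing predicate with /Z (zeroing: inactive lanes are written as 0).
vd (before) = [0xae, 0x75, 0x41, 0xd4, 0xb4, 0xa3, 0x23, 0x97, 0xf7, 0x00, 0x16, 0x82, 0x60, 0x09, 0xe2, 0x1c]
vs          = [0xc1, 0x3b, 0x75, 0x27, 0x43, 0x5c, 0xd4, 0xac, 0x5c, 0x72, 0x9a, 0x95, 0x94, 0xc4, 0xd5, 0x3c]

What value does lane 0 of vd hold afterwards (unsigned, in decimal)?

vd[0] = 65517

register lanes = 256/16 = 16
whilelt: lane j active iff 33+j < 47 → j < 14 → 14 active
lane  0: sub(0xae,0xc1) ⇒ 0xffed
lane  1: sub(0x75,0x3b) ⇒ 0x3a
lane  2: sub(0x41,0x75) ⇒ 0xffcc
lane  3: sub(0xd4,0x27) ⇒ 0xad
lane  4: sub(0xb4,0x43) ⇒ 0x71
lane  5: sub(0xa3,0x5c) ⇒ 0x47
lane  6: sub(0x23,0xd4) ⇒ 0xff4f
lane  7: sub(0x97,0xac) ⇒ 0xffeb
lane  8: sub(0xf7,0x5c) ⇒ 0x9b
lane  9: sub(0x00,0x72) ⇒ 0xff8e
lane 10: sub(0x16,0x9a) ⇒ 0xff7c
lane 11: sub(0x82,0x95) ⇒ 0xffed
lane 12: sub(0x60,0x94) ⇒ 0xffcc
lane 13: sub(0x09,0xc4) ⇒ 0xff45
lane 14: tail/zero ⇒ 0x00
lane 15: tail/zero ⇒ 0x00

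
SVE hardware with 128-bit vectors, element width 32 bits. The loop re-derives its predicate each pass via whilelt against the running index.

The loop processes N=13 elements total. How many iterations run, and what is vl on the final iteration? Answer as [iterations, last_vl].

[iterations, last_vl] = [4, 1]

register lanes = 128/32 = 4
13 elements at 4/iter → 4 passes, remainder 1 on the last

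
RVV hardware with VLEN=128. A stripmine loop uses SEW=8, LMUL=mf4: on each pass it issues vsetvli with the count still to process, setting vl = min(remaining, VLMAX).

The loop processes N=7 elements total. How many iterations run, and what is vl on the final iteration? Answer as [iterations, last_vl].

VLMAX = VLEN×LMUL/SEW = 128×1/4/8 = 4
7 elements at 4/iter → 2 passes, remainder 3 on the last

[iterations, last_vl] = [2, 3]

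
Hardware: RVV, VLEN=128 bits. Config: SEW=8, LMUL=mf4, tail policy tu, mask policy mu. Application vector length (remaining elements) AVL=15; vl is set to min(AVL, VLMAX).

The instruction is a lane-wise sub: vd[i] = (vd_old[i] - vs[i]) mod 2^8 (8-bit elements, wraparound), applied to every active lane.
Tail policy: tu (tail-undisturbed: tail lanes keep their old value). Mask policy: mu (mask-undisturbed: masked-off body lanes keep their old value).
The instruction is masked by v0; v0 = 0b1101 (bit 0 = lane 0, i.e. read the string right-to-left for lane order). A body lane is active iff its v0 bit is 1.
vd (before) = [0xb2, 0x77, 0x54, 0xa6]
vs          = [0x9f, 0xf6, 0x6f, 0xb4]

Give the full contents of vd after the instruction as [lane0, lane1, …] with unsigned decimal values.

vd = [19, 119, 229, 242]

VLMAX = (128 × 1/4) / 8 = 4 lanes
vl = min(AVL, VLMAX) = min(15, 4) = 4
vd[0] sub(0xb2,0x9f) -> 0x13
vd[1] mask-off/keep -> 0x77
vd[2] sub(0x54,0x6f) -> 0xe5
vd[3] sub(0xa6,0xb4) -> 0xf2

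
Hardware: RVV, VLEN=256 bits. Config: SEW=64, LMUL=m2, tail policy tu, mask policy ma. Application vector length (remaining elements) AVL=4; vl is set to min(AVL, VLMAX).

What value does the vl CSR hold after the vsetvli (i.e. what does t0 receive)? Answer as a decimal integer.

vl = 4

VLMAX = VLEN×LMUL/SEW = 256×2/64 = 8
vl = min(AVL, VLMAX) = min(4, 8) = 4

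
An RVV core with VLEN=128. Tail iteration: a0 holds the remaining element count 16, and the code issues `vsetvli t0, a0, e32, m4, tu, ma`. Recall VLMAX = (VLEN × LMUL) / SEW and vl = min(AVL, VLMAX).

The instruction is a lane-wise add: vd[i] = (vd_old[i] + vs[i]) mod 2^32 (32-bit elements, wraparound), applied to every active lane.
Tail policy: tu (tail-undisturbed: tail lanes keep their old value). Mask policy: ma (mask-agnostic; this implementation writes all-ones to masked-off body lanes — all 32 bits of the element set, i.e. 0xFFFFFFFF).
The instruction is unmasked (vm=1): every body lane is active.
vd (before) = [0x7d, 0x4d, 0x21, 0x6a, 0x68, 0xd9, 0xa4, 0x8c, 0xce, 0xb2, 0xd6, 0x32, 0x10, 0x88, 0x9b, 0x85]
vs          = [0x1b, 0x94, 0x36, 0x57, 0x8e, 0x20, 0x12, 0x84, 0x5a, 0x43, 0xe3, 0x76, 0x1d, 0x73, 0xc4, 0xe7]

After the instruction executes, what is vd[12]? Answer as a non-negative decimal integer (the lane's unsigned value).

vd[12] = 45

VLMAX = (128 × 4) / 32 = 16 lanes
vl ← min(16, 16) = 16
[0] add(0x7d,0x1b) = 0x98
[1] add(0x4d,0x94) = 0xe1
[2] add(0x21,0x36) = 0x57
[3] add(0x6a,0x57) = 0xc1
[4] add(0x68,0x8e) = 0xf6
[5] add(0xd9,0x20) = 0xf9
[6] add(0xa4,0x12) = 0xb6
[7] add(0x8c,0x84) = 0x110
[8] add(0xce,0x5a) = 0x128
[9] add(0xb2,0x43) = 0xf5
[10] add(0xd6,0xe3) = 0x1b9
[11] add(0x32,0x76) = 0xa8
[12] add(0x10,0x1d) = 0x2d
[13] add(0x88,0x73) = 0xfb
[14] add(0x9b,0xc4) = 0x15f
[15] add(0x85,0xe7) = 0x16c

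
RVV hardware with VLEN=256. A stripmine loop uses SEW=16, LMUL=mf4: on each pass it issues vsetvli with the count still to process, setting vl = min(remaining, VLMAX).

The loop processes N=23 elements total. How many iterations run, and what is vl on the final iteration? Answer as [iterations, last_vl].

lanes per group: 256·1/4/16 = 4
iterations = ceil(23/4) = 6; final-pass vl = 3

[iterations, last_vl] = [6, 3]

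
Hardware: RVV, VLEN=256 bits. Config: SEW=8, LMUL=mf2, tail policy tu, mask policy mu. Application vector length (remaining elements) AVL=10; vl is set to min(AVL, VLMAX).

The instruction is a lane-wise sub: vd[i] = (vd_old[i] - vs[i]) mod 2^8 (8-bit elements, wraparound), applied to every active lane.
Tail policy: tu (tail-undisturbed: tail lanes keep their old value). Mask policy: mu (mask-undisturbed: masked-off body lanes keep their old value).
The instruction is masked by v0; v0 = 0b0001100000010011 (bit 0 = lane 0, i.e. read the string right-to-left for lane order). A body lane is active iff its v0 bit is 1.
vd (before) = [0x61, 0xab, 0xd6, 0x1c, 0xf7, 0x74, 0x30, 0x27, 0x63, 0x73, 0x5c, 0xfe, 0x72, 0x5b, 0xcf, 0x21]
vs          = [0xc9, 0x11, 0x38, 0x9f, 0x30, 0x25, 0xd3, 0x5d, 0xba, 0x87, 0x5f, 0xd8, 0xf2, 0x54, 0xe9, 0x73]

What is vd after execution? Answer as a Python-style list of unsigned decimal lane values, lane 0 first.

vd = [152, 154, 214, 28, 199, 116, 48, 39, 99, 115, 92, 254, 114, 91, 207, 33]

lanes per group: 256·1/2/8 = 16
vl ← min(10, 16) = 10
  i=0: sub(0x61,0xc9) → 152
  i=1: sub(0xab,0x11) → 154
  i=2: mask-off/keep → 214
  i=3: mask-off/keep → 28
  i=4: sub(0xf7,0x30) → 199
  i=5: mask-off/keep → 116
  i=6: mask-off/keep → 48
  i=7: mask-off/keep → 39
  i=8: mask-off/keep → 99
  i=9: mask-off/keep → 115
  i=10: tail/keep → 92
  i=11: tail/keep → 254
  i=12: tail/keep → 114
  i=13: tail/keep → 91
  i=14: tail/keep → 207
  i=15: tail/keep → 33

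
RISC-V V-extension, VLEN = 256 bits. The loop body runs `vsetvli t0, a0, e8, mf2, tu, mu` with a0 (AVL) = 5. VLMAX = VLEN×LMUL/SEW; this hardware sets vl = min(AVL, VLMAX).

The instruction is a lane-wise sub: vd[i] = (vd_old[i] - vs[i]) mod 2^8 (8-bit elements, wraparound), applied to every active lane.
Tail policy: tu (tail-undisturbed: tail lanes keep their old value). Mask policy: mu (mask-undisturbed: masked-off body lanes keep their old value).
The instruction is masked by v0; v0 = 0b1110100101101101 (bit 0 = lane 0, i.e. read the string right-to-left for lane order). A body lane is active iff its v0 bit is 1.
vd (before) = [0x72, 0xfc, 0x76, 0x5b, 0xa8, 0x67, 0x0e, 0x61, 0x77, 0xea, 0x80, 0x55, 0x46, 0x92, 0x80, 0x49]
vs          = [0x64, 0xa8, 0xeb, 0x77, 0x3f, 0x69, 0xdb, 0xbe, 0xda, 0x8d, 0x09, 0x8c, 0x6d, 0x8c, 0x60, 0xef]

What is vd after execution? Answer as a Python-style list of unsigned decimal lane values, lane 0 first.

VLMAX = (256 × 1/2) / 8 = 16 lanes
vl = min(AVL, VLMAX) = min(5, 16) = 5
vd[0] sub(0x72,0x64) -> 0x0e
vd[1] mask-off/keep -> 0xfc
vd[2] sub(0x76,0xeb) -> 0x8b
vd[3] sub(0x5b,0x77) -> 0xe4
vd[4] mask-off/keep -> 0xa8
vd[5] tail/keep -> 0x67
vd[6] tail/keep -> 0x0e
vd[7] tail/keep -> 0x61
vd[8] tail/keep -> 0x77
vd[9] tail/keep -> 0xea
vd[10] tail/keep -> 0x80
vd[11] tail/keep -> 0x55
vd[12] tail/keep -> 0x46
vd[13] tail/keep -> 0x92
vd[14] tail/keep -> 0x80
vd[15] tail/keep -> 0x49

vd = [14, 252, 139, 228, 168, 103, 14, 97, 119, 234, 128, 85, 70, 146, 128, 73]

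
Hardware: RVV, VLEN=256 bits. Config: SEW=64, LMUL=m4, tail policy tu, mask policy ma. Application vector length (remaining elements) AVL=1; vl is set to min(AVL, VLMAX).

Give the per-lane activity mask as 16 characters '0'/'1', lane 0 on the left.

predicate = 1000000000000000

VLMAX = VLEN×LMUL/SEW = 256×4/64 = 16
AVL=1 ≤ VLMAX=16, so vl = 1
bits (lane 0 leftmost): 1000000000000000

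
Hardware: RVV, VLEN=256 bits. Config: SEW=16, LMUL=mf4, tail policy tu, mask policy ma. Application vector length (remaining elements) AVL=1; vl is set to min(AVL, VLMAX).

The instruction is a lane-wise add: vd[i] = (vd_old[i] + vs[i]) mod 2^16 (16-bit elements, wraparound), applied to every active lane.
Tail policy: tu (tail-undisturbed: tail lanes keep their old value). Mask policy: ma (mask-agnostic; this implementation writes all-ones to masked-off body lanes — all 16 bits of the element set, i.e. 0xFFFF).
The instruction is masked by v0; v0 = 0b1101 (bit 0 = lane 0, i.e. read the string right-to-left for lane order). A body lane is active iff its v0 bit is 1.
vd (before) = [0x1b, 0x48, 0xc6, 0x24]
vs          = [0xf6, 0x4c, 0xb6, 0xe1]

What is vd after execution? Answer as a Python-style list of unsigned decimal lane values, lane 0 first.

vd = [273, 72, 198, 36]

VLMAX = (256 × 1/4) / 16 = 4 lanes
AVL=1 ≤ VLMAX=4, so vl = 1
[0] add(0x1b,0xf6) = 0x111
[1] tail/keep = 0x48
[2] tail/keep = 0xc6
[3] tail/keep = 0x24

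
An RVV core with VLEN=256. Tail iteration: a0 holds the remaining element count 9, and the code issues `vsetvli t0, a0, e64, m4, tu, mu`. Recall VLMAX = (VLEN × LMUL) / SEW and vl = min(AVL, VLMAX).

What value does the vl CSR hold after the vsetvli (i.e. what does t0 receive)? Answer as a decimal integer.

vl = 9

VLMAX = VLEN×LMUL/SEW = 256×4/64 = 16
vl = min(AVL, VLMAX) = min(9, 16) = 9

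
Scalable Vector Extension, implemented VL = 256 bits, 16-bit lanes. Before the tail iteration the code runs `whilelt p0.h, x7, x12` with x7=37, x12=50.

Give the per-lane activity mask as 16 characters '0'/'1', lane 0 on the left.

predicate = 1111111111111000

register lanes = 256/16 = 16
whilelt: lane j active iff 37+j < 50 → j < 13 → 13 active
bits (lane 0 leftmost): 1111111111111000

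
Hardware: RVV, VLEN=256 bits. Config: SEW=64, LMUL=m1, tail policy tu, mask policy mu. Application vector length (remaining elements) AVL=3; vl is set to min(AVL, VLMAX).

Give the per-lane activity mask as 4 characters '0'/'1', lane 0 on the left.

lanes per group: 256·1/64 = 4
vl = min(AVL, VLMAX) = min(3, 4) = 3
bits (lane 0 leftmost): 1110

predicate = 1110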